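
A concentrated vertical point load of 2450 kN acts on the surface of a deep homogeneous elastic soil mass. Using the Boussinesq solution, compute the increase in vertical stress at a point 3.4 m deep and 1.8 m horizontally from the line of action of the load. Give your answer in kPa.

Δσ_z ≈ 54.6 kPa

Boussinesq vertical stress below a point load on an elastic half-space:
Δσ_z = 3P/(2πz²) · [1 + (r/z)²]^(−5/2)
r/z = 1.8/3.4 = 0.52941; [1+(r/z)²]^(−5/2) = 0.53919.
Δσ_z = 3×2450/(2π×3.4²) × 0.53919 = 101.19 × 0.53919 = 54.56 kPa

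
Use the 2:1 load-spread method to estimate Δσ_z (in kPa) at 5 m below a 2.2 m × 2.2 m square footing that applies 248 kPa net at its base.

By the 2:1 method the load spreads at 1 horizontal : 2 vertical, so at depth z the loaded area has grown by z in each plan dimension:
Δσ = qBL/((B+z)(L+z)) = 248×2.2×2.2/((2.2+5)(2.2+5)) = 23.154 kPa

Δσ_z ≈ 23.2 kPa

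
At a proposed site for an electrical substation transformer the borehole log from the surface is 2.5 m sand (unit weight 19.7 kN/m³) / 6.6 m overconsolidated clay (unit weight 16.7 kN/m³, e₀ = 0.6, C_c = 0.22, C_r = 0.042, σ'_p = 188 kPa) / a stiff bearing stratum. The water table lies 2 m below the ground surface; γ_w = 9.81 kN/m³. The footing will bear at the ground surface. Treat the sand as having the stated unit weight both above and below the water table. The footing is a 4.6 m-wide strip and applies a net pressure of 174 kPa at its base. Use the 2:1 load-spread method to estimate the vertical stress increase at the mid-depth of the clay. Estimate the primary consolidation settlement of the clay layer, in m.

S_c ≈ 0.0575 m

Mid-depth of clay below the ground surface: z = 2.5 + 6.6/2 = 5.8 m.
Total vertical stress at mid-clay: σ_v = 19.7×2.5 + 16.7×3.3 = 104.36 kPa.
Pore pressure: u = 9.81×(5.8 − 2) = 37.278 kPa.
Initial effective stress: σ'_0 = σ_v − u = 104.36 − 37.278 = 67.082 kPa.
Stress increase at mid-clay by the 2:1 spreading method:
Δσ = qB/(B+z) = 174×4.6/(4.6+5.8) = 76.962 kPa
Final effective stress: σ'_f = 67.082 + 76.962 = 144.04 kPa.
σ'_f = 144.04 ≤ σ'_p = 188 kPa, so the clay remains overconsolidated and only the recompression index applies:
S_c = C_r·H/(1+e₀)·log₁₀(σ'_f/σ'_0) = 0.042×6.6/1.6×log₁₀(144.04/67.082)
    = 0.17325 × 0.33188 = 0.0575 m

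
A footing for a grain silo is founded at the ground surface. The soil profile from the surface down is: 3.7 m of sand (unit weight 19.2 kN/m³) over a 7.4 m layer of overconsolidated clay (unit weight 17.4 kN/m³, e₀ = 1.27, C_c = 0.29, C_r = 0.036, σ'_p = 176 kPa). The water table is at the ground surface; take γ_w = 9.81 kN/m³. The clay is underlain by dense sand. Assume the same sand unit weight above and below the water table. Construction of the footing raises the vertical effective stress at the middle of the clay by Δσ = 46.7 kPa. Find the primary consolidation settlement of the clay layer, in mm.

Mid-depth of clay below the ground surface: z = 3.7 + 7.4/2 = 7.4 m.
Total vertical stress at mid-clay: σ_v = 19.2×3.7 + 17.4×3.7 = 135.42 kPa.
Pore pressure: u = 9.81×(7.4 − 0) = 72.594 kPa.
Initial effective stress: σ'_0 = σ_v − u = 135.42 − 72.594 = 62.826 kPa.
Final effective stress: σ'_f = 62.826 + 46.7 = 109.53 kPa.
σ'_f = 109.53 ≤ σ'_p = 176 kPa, so the clay remains overconsolidated and only the recompression index applies:
S_c = C_r·H/(1+e₀)·log₁₀(σ'_f/σ'_0) = 0.036×7.4/2.27×log₁₀(109.53/62.826)
    = 0.11736 × 0.24139 = 0.02833 m

S_c ≈ 28.3 mm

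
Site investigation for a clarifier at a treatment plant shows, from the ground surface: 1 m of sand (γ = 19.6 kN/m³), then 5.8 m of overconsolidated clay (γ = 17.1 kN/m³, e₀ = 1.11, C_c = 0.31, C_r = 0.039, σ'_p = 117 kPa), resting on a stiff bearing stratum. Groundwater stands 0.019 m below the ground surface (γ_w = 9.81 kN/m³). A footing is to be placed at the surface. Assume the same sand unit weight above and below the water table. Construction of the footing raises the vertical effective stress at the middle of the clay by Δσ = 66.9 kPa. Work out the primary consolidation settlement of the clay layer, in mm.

S_c ≈ 53.4 mm

Mid-depth of clay below the ground surface: z = 1 + 5.8/2 = 3.9 m.
Total vertical stress at mid-clay: σ_v = 19.6×1 + 17.1×2.9 = 69.19 kPa.
Pore pressure: u = 9.81×(3.9 − 0.019) = 38.073 kPa.
Initial effective stress: σ'_0 = σ_v − u = 69.19 − 38.073 = 31.117 kPa.
Final effective stress: σ'_f = 31.117 + 66.9 = 98.017 kPa.
σ'_f = 98.017 ≤ σ'_p = 117 kPa, so the clay remains overconsolidated and only the recompression index applies:
S_c = C_r·H/(1+e₀)·log₁₀(σ'_f/σ'_0) = 0.039×5.8/2.11×log₁₀(98.017/31.117)
    = 0.1072 × 0.4983 = 0.05342 m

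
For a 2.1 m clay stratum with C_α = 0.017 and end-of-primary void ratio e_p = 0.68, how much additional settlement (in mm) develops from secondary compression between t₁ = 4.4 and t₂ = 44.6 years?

S_s ≈ 21.4 mm

Secondary compression: S_s = C_α·H/(1+e_p)·log₁₀(t₂/t₁)
S_s = 0.017×2.1/(1+0.68)×log₁₀(44.6/4.4)
    = 0.02125 × 1.006 = 0.02137 m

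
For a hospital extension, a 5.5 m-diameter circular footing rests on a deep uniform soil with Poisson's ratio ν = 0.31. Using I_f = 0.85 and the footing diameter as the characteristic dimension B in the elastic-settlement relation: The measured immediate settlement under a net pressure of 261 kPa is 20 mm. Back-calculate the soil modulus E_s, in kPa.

E_s ≈ 55100 kPa

S_e = q·B·(1−ν²)/E_s · I_f  ⇒  E_s = q·B·(1−ν²)·I_f / S_e.
E_s = 261 × 5.5 × 0.9039 × 0.85 / 0.02 = 55150 kPa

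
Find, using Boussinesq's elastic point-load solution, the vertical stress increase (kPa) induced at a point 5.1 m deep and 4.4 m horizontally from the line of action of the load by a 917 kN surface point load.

Boussinesq vertical stress below a point load on an elastic half-space:
Δσ_z = 3P/(2πz²) · [1 + (r/z)²]^(−5/2)
r/z = 4.4/5.1 = 0.86275; [1+(r/z)²]^(−5/2) = 0.24885.
Δσ_z = 3×917/(2π×5.1²) × 0.24885 = 16.833 × 0.24885 = 4.189 kPa

Δσ_z ≈ 4.19 kPa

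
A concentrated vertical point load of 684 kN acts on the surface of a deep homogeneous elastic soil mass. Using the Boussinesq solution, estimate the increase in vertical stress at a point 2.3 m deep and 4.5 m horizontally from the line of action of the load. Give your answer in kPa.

Δσ_z ≈ 1.21 kPa

Boussinesq vertical stress below a point load on an elastic half-space:
Δσ_z = 3P/(2πz²) · [1 + (r/z)²]^(−5/2)
r/z = 4.5/2.3 = 1.9565; [1+(r/z)²]^(−5/2) = 0.019525.
Δσ_z = 3×684/(2π×2.3²) × 0.019525 = 61.736 × 0.019525 = 1.205 kPa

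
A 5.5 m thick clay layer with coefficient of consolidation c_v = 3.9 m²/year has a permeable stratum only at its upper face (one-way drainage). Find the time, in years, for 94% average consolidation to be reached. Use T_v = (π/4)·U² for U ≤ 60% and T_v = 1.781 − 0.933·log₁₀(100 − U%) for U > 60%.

Drainage path length: H_d = H = 5.5 m (single drainage).
U > 60%: T_v = 1.781 − 0.933·log₁₀(100 − 94) = 1.055.
t = T_v·H_d²/c_v = 1.055×5.5²/3.9 = 8.183 years.

t ≈ 8.18 years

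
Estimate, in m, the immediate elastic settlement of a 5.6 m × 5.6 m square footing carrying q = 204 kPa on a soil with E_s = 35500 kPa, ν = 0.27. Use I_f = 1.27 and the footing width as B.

Immediate (elastic) settlement: S_e = q·B·(1−ν²)/E_s · I_f.
S_e = 204 × 5.6 × (1 − 0.27²) / 35500 × 1.27
    = 204 × 5.6 × 0.9271 / 35500 × 1.27
    = 0.03789 m

S_e ≈ 0.0379 m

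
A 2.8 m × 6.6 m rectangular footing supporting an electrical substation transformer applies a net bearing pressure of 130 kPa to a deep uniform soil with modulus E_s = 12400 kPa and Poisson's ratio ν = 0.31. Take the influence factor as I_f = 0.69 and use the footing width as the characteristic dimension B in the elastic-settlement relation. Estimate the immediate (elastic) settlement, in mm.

Immediate (elastic) settlement: S_e = q·B·(1−ν²)/E_s · I_f.
S_e = 130 × 2.8 × (1 − 0.31²) / 12400 × 0.69
    = 130 × 2.8 × 0.9039 / 12400 × 0.69
    = 0.01831 m = 18.31 mm

S_e ≈ 18.3 mm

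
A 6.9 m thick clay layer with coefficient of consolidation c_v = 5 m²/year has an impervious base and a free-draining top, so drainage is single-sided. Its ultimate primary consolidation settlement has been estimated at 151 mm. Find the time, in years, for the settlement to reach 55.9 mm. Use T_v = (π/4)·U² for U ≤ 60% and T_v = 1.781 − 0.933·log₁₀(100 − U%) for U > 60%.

Drainage path length: H_d = H = 6.9 m (single drainage).
U = S(t)/S_ult = 55.9/151 = 0.3702.
U ≤ 60%: T_v = (π/4)·U² = (π/4)×0.3702² = 0.10764.
t = T_v·H_d²/c_v = 0.10764×6.9²/5 = 1.025 years.

t ≈ 1.02 years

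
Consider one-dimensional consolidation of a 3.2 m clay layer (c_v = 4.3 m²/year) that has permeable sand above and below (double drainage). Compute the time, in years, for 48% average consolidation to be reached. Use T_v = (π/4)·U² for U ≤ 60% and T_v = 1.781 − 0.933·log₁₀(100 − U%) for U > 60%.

t ≈ 0.108 years

Drainage path length: H_d = H/2 = 1.6 m (double drainage).
U ≤ 60%: T_v = (π/4)·U² = (π/4)×0.48² = 0.18096.
t = T_v·H_d²/c_v = 0.18096×1.6²/4.3 = 0.1077 years.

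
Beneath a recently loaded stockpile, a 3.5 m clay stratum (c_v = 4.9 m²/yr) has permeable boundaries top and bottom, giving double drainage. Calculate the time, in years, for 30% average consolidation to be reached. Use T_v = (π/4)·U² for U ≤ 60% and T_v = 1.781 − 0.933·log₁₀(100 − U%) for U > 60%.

Drainage path length: H_d = H/2 = 1.75 m (double drainage).
U ≤ 60%: T_v = (π/4)·U² = (π/4)×0.3² = 0.070686.
t = T_v·H_d²/c_v = 0.070686×1.75²/4.9 = 0.04418 years.

t ≈ 0.0442 years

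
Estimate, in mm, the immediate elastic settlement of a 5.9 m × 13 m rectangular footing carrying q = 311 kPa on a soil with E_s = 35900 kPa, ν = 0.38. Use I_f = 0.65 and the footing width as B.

Immediate (elastic) settlement: S_e = q·B·(1−ν²)/E_s · I_f.
S_e = 311 × 5.9 × (1 − 0.38²) / 35900 × 0.65
    = 311 × 5.9 × 0.8556 / 35900 × 0.65
    = 0.02843 m = 28.43 mm

S_e ≈ 28.4 mm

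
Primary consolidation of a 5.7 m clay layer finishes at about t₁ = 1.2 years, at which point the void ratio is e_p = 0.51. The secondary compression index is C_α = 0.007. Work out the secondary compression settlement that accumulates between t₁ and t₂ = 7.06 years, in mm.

S_s ≈ 20.3 mm

Secondary compression: S_s = C_α·H/(1+e_p)·log₁₀(t₂/t₁)
S_s = 0.007×5.7/(1+0.51)×log₁₀(7.06/1.2)
    = 0.02642 × 0.7696 = 0.02034 m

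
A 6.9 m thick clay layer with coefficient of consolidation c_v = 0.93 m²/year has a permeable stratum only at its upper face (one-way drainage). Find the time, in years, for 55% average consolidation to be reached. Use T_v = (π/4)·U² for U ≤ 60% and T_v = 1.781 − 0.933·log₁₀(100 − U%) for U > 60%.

t ≈ 12.2 years

Drainage path length: H_d = H = 6.9 m (single drainage).
U ≤ 60%: T_v = (π/4)·U² = (π/4)×0.55² = 0.23758.
t = T_v·H_d²/c_v = 0.23758×6.9²/0.93 = 12.16 years.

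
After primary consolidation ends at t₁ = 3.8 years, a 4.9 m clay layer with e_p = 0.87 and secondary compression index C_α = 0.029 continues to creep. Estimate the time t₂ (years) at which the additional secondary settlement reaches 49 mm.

S_s = C_α·H/(1+e_p)·log₁₀(t₂/t₁) ⇒ log₁₀(t₂/t₁) = S_s·(1+e_p)/(C_α·H).
log₁₀(t₂/t₁) = 0.049 × (1+0.87) / (0.029×4.9) = 0.6448
t₂ = t₁ × 10^0.6448 = 3.8 × 4.414 = 16.77 years

t₂ ≈ 16.8 years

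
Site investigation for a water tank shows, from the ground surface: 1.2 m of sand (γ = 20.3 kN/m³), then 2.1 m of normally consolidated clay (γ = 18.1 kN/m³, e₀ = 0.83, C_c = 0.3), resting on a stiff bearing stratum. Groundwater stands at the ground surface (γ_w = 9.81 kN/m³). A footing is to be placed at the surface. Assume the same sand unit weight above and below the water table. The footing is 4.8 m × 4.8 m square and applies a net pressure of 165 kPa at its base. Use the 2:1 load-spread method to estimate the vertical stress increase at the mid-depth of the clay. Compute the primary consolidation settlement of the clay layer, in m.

Mid-depth of clay below the ground surface: z = 1.2 + 2.1/2 = 2.25 m.
Total vertical stress at mid-clay: σ_v = 20.3×1.2 + 18.1×1.05 = 43.365 kPa.
Pore pressure: u = 9.81×(2.25 − 0) = 22.073 kPa.
Initial effective stress: σ'_0 = σ_v − u = 43.365 − 22.073 = 21.292 kPa.
Stress increase at mid-clay by the 2:1 spreading method:
Δσ = qBL/((B+z)(L+z)) = 165×4.8×4.8/((4.8+2.25)(4.8+2.25)) = 76.487 kPa
Final effective stress: σ'_f = σ'_0 + Δσ = 21.292 + 76.487 = 97.779 kPa.
Normally consolidated clay, so the full stress increment lies on the virgin compression line:
S_c = C_c·H/(1+e₀)·log₁₀(σ'_f/σ'_0) = 0.3×2.1/(1+0.83)×log₁₀(97.779/21.292)
    = 0.34426 × 0.66203 = 0.2279 m

S_c ≈ 0.228 m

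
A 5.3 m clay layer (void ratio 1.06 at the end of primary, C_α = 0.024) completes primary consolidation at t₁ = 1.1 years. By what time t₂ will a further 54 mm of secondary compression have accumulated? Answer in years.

S_s = C_α·H/(1+e_p)·log₁₀(t₂/t₁) ⇒ log₁₀(t₂/t₁) = S_s·(1+e_p)/(C_α·H).
log₁₀(t₂/t₁) = 0.054 × (1+1.06) / (0.024×5.3) = 0.8745
t₂ = t₁ × 10^0.8745 = 1.1 × 7.491 = 8.24 years

t₂ ≈ 8.24 years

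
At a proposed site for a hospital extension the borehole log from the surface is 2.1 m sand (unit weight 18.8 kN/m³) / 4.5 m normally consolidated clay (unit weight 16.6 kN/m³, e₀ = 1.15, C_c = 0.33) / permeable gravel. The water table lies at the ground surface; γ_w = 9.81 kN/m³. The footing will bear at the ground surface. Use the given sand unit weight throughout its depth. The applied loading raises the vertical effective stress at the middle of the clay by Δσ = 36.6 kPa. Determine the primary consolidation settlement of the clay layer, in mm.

S_c ≈ 218 mm

Mid-depth of clay below the ground surface: z = 2.1 + 4.5/2 = 4.35 m.
Total vertical stress at mid-clay: σ_v = 18.8×2.1 + 16.6×2.25 = 76.83 kPa.
Pore pressure: u = 9.81×(4.35 − 0) = 42.673 kPa.
Initial effective stress: σ'_0 = σ_v − u = 76.83 − 42.673 = 34.157 kPa.
Final effective stress: σ'_f = σ'_0 + Δσ = 34.157 + 36.6 = 70.757 kPa.
Normally consolidated clay, so the full stress increment lies on the virgin compression line:
S_c = C_c·H/(1+e₀)·log₁₀(σ'_f/σ'_0) = 0.33×4.5/(1+1.15)×log₁₀(70.757/34.157)
    = 0.6907 × 0.31629 = 0.2185 m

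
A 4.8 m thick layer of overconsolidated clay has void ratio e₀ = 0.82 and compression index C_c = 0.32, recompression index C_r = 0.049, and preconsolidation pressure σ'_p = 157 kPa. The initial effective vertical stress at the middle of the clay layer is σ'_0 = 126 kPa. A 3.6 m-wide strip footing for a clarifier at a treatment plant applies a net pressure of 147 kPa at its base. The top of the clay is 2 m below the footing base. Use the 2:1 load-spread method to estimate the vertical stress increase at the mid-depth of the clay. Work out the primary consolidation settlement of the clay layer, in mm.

S_c ≈ 86.4 mm

Mid-depth of clay below the footing base: z = 2 + 4.8/2 = 4.4 m.
Stress increase at mid-clay by the 2:1 spreading method:
Δσ = qB/(B+z) = 147×3.6/(3.6+4.4) = 66.15 kPa
Final effective stress: σ'_f = 126 + 66.15 = 192.15 kPa.
σ'_f = 192.15 > σ'_p = 157 kPa, so the stress path crosses the preconsolidation pressure — recompression up to σ'_p, then virgin compression beyond:
S_c = H/(1+e₀)·[C_r·log₁₀(σ'_p/σ'_0) + C_c·log₁₀(σ'_f/σ'_p)]
    = 4.8/1.82 × [0.049×log₁₀(157/126) + 0.32×log₁₀(192.15/157)]
    = 2.6374 × [0.0046809 + 0.028077] = 0.0864 m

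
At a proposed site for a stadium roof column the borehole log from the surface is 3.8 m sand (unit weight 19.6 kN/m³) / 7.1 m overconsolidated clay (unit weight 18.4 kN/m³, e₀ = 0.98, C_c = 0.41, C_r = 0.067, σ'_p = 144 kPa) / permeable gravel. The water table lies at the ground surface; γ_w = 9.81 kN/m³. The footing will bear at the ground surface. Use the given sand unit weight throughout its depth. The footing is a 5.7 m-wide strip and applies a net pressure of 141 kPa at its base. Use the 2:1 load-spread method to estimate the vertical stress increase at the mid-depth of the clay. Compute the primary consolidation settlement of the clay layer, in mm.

Mid-depth of clay below the ground surface: z = 3.8 + 7.1/2 = 7.35 m.
Total vertical stress at mid-clay: σ_v = 19.6×3.8 + 18.4×3.55 = 139.8 kPa.
Pore pressure: u = 9.81×(7.35 − 0) = 72.103 kPa.
Initial effective stress: σ'_0 = σ_v − u = 139.8 − 72.103 = 67.697 kPa.
Stress increase at mid-clay by the 2:1 spreading method:
Δσ = qB/(B+z) = 141×5.7/(5.7+7.35) = 61.586 kPa
Final effective stress: σ'_f = 67.697 + 61.586 = 129.28 kPa.
σ'_f = 129.28 ≤ σ'_p = 144 kPa, so the clay remains overconsolidated and only the recompression index applies:
S_c = C_r·H/(1+e₀)·log₁₀(σ'_f/σ'_0) = 0.067×7.1/1.98×log₁₀(129.28/67.697)
    = 0.24026 × 0.28096 = 0.0675 m

S_c ≈ 67.5 mm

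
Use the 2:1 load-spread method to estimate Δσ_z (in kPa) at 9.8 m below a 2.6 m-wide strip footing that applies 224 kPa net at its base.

By the 2:1 method the load spreads at 1 horizontal : 2 vertical, so at depth z the loaded area has grown by z in each plan dimension:
Δσ = qB/(B+z) = 224×2.6/(2.6+9.8) = 46.968 kPa

Δσ_z ≈ 47 kPa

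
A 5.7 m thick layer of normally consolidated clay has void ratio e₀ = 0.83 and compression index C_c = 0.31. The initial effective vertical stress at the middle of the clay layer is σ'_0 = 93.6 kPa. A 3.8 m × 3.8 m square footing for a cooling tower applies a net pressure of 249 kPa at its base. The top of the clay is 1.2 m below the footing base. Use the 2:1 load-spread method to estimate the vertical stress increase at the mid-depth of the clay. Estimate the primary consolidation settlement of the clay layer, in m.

S_c ≈ 0.203 m

Mid-depth of clay below the footing base: z = 1.2 + 5.7/2 = 4.05 m.
Stress increase at mid-clay by the 2:1 spreading method:
Δσ = qBL/((B+z)(L+z)) = 249×3.8×3.8/((3.8+4.05)(3.8+4.05)) = 58.348 kPa
Final effective stress: σ'_f = σ'_0 + Δσ = 93.6 + 58.348 = 151.95 kPa.
Normally consolidated clay, so the full stress increment lies on the virgin compression line:
S_c = C_c·H/(1+e₀)·log₁₀(σ'_f/σ'_0) = 0.31×5.7/(1+0.83)×log₁₀(151.95/93.6)
    = 0.96557 × 0.21042 = 0.2032 m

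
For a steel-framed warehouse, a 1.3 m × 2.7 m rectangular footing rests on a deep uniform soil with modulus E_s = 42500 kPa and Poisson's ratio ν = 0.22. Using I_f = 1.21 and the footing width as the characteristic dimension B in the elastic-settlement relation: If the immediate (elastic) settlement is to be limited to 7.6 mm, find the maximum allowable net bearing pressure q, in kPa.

q ≈ 216 kPa

S_e = q·B·(1−ν²)/E_s · I_f  ⇒  q = S_e·E_s / (B·(1−ν²)·I_f).
q = 0.0076 × 42500 / (1.3 × 0.9516 × 1.21) = 215.8 kPa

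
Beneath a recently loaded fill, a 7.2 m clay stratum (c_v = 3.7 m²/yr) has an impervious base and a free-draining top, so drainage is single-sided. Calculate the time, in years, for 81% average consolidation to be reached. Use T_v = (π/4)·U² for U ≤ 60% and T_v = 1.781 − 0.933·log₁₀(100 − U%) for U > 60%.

Drainage path length: H_d = H = 7.2 m (single drainage).
U > 60%: T_v = 1.781 − 0.933·log₁₀(100 − 81) = 0.58792.
t = T_v·H_d²/c_v = 0.58792×7.2²/3.7 = 8.237 years.

t ≈ 8.24 years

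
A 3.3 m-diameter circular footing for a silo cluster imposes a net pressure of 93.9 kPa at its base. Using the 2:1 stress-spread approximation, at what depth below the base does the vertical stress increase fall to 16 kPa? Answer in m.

z ≈ 4.69 m

2:1 spreading — at depth z the loaded area has grown by z in each plan dimension:
qD²/(D+z)² = Δσ_z ⇒ z = D(√(q/Δσ_z) − 1) = 3.3×(√(93.9/16) − 1) = 4.694 m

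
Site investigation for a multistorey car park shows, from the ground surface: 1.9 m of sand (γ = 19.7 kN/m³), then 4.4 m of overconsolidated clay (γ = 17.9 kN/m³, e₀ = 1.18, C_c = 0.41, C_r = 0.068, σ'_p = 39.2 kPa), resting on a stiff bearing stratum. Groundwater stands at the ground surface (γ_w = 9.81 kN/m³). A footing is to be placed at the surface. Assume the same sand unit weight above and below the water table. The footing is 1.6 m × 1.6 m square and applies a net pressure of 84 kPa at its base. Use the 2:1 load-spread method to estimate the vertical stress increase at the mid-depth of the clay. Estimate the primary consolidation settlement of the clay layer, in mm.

Mid-depth of clay below the ground surface: z = 1.9 + 4.4/2 = 4.1 m.
Total vertical stress at mid-clay: σ_v = 19.7×1.9 + 17.9×2.2 = 76.81 kPa.
Pore pressure: u = 9.81×(4.1 − 0) = 40.221 kPa.
Initial effective stress: σ'_0 = σ_v − u = 76.81 − 40.221 = 36.589 kPa.
Stress increase at mid-clay by the 2:1 spreading method:
Δσ = qBL/((B+z)(L+z)) = 84×1.6×1.6/((1.6+4.1)(1.6+4.1)) = 6.6187 kPa
Final effective stress: σ'_f = 36.589 + 6.6187 = 43.208 kPa.
σ'_f = 43.208 > σ'_p = 39.2 kPa, so the stress path crosses the preconsolidation pressure — recompression up to σ'_p, then virgin compression beyond:
S_c = H/(1+e₀)·[C_r·log₁₀(σ'_p/σ'_0) + C_c·log₁₀(σ'_f/σ'_p)]
    = 4.4/2.18 × [0.068×log₁₀(39.2/36.589) + 0.41×log₁₀(43.208/39.2)]
    = 2.0183 × [0.0020356 + 0.017334] = 0.03909 m

S_c ≈ 39.1 mm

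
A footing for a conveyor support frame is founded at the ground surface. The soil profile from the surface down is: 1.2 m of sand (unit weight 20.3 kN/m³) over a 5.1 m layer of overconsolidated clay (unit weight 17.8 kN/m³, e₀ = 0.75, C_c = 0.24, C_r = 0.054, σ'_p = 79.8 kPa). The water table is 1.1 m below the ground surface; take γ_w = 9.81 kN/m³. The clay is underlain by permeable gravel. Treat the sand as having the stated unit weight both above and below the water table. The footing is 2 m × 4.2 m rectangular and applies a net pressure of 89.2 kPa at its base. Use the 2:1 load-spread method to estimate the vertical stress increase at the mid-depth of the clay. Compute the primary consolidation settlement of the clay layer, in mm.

S_c ≈ 21.7 mm

Mid-depth of clay below the ground surface: z = 1.2 + 5.1/2 = 3.75 m.
Total vertical stress at mid-clay: σ_v = 20.3×1.2 + 17.8×2.55 = 69.75 kPa.
Pore pressure: u = 9.81×(3.75 − 1.1) = 25.997 kPa.
Initial effective stress: σ'_0 = σ_v − u = 69.75 − 25.997 = 43.753 kPa.
Stress increase at mid-clay by the 2:1 spreading method:
Δσ = qBL/((B+z)(L+z)) = 89.2×2×4.2/((2+3.75)(4.2+3.75)) = 16.391 kPa
Final effective stress: σ'_f = 43.753 + 16.391 = 60.144 kPa.
σ'_f = 60.144 ≤ σ'_p = 79.8 kPa, so the clay remains overconsolidated and only the recompression index applies:
S_c = C_r·H/(1+e₀)·log₁₀(σ'_f/σ'_0) = 0.054×5.1/1.75×log₁₀(60.144/43.753)
    = 0.15737 × 0.13818 = 0.02175 m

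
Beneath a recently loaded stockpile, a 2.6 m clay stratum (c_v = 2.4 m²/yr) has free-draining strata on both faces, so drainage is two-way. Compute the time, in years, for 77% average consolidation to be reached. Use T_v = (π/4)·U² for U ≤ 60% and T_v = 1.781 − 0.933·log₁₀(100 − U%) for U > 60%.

t ≈ 0.359 years

Drainage path length: H_d = H/2 = 1.3 m (double drainage).
U > 60%: T_v = 1.781 − 0.933·log₁₀(100 − 77) = 0.51051.
t = T_v·H_d²/c_v = 0.51051×1.3²/2.4 = 0.3595 years.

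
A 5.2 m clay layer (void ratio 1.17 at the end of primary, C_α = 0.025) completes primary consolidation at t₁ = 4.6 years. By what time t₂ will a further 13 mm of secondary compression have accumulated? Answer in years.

t₂ ≈ 7.58 years

S_s = C_α·H/(1+e_p)·log₁₀(t₂/t₁) ⇒ log₁₀(t₂/t₁) = S_s·(1+e_p)/(C_α·H).
log₁₀(t₂/t₁) = 0.013 × (1+1.17) / (0.025×5.2) = 0.217
t₂ = t₁ × 10^0.217 = 4.6 × 1.648 = 7.582 years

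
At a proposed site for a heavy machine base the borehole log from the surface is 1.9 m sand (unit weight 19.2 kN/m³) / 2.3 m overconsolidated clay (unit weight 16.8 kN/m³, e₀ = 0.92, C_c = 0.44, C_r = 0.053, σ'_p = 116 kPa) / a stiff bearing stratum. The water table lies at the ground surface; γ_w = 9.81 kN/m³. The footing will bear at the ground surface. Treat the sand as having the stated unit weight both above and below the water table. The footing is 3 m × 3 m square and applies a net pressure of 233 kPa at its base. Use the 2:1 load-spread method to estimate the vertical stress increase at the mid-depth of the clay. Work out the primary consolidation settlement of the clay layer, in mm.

S_c ≈ 32.2 mm

Mid-depth of clay below the ground surface: z = 1.9 + 2.3/2 = 3.05 m.
Total vertical stress at mid-clay: σ_v = 19.2×1.9 + 16.8×1.15 = 55.8 kPa.
Pore pressure: u = 9.81×(3.05 − 0) = 29.921 kPa.
Initial effective stress: σ'_0 = σ_v − u = 55.8 − 29.921 = 25.879 kPa.
Stress increase at mid-clay by the 2:1 spreading method:
Δσ = qBL/((B+z)(L+z)) = 233×3×3/((3+3.05)(3+3.05)) = 57.291 kPa
Final effective stress: σ'_f = 25.879 + 57.291 = 83.17 kPa.
σ'_f = 83.17 ≤ σ'_p = 116 kPa, so the clay remains overconsolidated and only the recompression index applies:
S_c = C_r·H/(1+e₀)·log₁₀(σ'_f/σ'_0) = 0.053×2.3/1.92×log₁₀(83.17/25.879)
    = 0.063489 × 0.50702 = 0.03219 m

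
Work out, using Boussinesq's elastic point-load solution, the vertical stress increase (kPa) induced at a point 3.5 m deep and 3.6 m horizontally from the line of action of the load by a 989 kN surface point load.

Boussinesq vertical stress below a point load on an elastic half-space:
Δσ_z = 3P/(2πz²) · [1 + (r/z)²]^(−5/2)
r/z = 3.6/3.5 = 1.0286; [1+(r/z)²]^(−5/2) = 0.16459.
Δσ_z = 3×989/(2π×3.5²) × 0.16459 = 38.548 × 0.16459 = 6.345 kPa

Δσ_z ≈ 6.34 kPa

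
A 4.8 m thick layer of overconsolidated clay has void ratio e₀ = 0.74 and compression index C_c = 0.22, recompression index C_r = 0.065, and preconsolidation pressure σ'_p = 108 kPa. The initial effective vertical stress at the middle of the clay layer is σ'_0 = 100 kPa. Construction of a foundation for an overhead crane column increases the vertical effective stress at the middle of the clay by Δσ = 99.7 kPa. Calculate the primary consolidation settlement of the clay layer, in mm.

S_c ≈ 168 mm

Final effective stress: σ'_f = 100 + 99.7 = 199.7 kPa.
σ'_f = 199.7 > σ'_p = 108 kPa, so the stress path crosses the preconsolidation pressure — recompression up to σ'_p, then virgin compression beyond:
S_c = H/(1+e₀)·[C_r·log₁₀(σ'_p/σ'_0) + C_c·log₁₀(σ'_f/σ'_p)]
    = 4.8/1.74 × [0.065×log₁₀(108/100) + 0.22×log₁₀(199.7/108)]
    = 2.7586 × [0.0021725 + 0.05873] = 0.168 m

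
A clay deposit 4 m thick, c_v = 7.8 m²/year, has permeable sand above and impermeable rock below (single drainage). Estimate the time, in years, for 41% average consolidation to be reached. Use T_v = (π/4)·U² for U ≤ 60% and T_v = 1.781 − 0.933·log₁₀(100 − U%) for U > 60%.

t ≈ 0.271 years

Drainage path length: H_d = H = 4 m (single drainage).
U ≤ 60%: T_v = (π/4)·U² = (π/4)×0.41² = 0.13203.
t = T_v·H_d²/c_v = 0.13203×4²/7.8 = 0.2708 years.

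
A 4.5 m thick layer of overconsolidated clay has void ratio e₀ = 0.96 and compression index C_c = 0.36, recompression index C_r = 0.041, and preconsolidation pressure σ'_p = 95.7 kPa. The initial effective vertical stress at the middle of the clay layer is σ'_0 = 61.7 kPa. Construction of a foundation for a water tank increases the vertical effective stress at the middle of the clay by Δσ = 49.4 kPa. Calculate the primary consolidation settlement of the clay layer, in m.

S_c ≈ 0.0715 m

Final effective stress: σ'_f = 61.7 + 49.4 = 111.1 kPa.
σ'_f = 111.1 > σ'_p = 95.7 kPa, so the stress path crosses the preconsolidation pressure — recompression up to σ'_p, then virgin compression beyond:
S_c = H/(1+e₀)·[C_r·log₁₀(σ'_p/σ'_0) + C_c·log₁₀(σ'_f/σ'_p)]
    = 4.5/1.96 × [0.041×log₁₀(95.7/61.7) + 0.36×log₁₀(111.1/95.7)]
    = 2.2959 × [0.0078157 + 0.023329] = 0.07151 m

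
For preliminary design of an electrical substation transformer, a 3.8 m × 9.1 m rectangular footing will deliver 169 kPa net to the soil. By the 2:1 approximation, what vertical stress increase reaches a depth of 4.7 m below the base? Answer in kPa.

Δσ_z ≈ 49.8 kPa

By the 2:1 method the load spreads at 1 horizontal : 2 vertical, so at depth z the loaded area has grown by z in each plan dimension:
Δσ = qBL/((B+z)(L+z)) = 169×3.8×9.1/((3.8+4.7)(9.1+4.7)) = 49.821 kPa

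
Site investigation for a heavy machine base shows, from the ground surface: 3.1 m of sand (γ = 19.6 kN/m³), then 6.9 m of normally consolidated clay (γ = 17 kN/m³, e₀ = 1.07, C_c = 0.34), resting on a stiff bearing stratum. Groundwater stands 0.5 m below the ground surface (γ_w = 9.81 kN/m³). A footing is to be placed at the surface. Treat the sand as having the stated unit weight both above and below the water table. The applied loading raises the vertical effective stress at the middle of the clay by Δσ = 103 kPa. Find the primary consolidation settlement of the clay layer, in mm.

Mid-depth of clay below the ground surface: z = 3.1 + 6.9/2 = 6.55 m.
Total vertical stress at mid-clay: σ_v = 19.6×3.1 + 17×3.45 = 119.41 kPa.
Pore pressure: u = 9.81×(6.55 − 0.5) = 59.351 kPa.
Initial effective stress: σ'_0 = σ_v − u = 119.41 − 59.351 = 60.059 kPa.
Final effective stress: σ'_f = σ'_0 + Δσ = 60.059 + 103 = 163.06 kPa.
Normally consolidated clay, so the full stress increment lies on the virgin compression line:
S_c = C_c·H/(1+e₀)·log₁₀(σ'_f/σ'_0) = 0.34×6.9/(1+1.07)×log₁₀(163.06/60.059)
    = 1.1333 × 0.43377 = 0.4916 m

S_c ≈ 492 mm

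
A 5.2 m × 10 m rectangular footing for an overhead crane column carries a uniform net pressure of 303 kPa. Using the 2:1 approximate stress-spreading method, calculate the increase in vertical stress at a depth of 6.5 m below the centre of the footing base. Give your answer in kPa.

By the 2:1 method the load spreads at 1 horizontal : 2 vertical, so at depth z the loaded area has grown by z in each plan dimension:
Δσ = qBL/((B+z)(L+z)) = 303×5.2×10/((5.2+6.5)(10+6.5)) = 81.616 kPa

Δσ_z ≈ 81.6 kPa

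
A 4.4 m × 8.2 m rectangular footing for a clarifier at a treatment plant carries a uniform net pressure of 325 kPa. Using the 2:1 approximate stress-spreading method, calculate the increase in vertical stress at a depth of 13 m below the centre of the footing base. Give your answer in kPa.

By the 2:1 method the load spreads at 1 horizontal : 2 vertical, so at depth z the loaded area has grown by z in each plan dimension:
Δσ = qBL/((B+z)(L+z)) = 325×4.4×8.2/((4.4+13)(8.2+13)) = 31.788 kPa

Δσ_z ≈ 31.8 kPa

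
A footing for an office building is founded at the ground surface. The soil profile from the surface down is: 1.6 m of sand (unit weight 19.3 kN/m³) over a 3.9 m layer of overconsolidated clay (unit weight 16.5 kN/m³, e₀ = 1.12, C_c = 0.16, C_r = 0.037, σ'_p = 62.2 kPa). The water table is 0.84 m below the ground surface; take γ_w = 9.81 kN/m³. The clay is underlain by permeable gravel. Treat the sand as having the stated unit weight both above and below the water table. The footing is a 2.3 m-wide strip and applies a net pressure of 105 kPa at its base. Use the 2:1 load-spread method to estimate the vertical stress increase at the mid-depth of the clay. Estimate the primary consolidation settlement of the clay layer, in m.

S_c ≈ 0.0443 m

Mid-depth of clay below the ground surface: z = 1.6 + 3.9/2 = 3.55 m.
Total vertical stress at mid-clay: σ_v = 19.3×1.6 + 16.5×1.95 = 63.055 kPa.
Pore pressure: u = 9.81×(3.55 − 0.84) = 26.585 kPa.
Initial effective stress: σ'_0 = σ_v − u = 63.055 − 26.585 = 36.47 kPa.
Stress increase at mid-clay by the 2:1 spreading method:
Δσ = qB/(B+z) = 105×2.3/(2.3+3.55) = 41.282 kPa
Final effective stress: σ'_f = 36.47 + 41.282 = 77.752 kPa.
σ'_f = 77.752 > σ'_p = 62.2 kPa, so the stress path crosses the preconsolidation pressure — recompression up to σ'_p, then virgin compression beyond:
S_c = H/(1+e₀)·[C_r·log₁₀(σ'_p/σ'_0) + C_c·log₁₀(σ'_f/σ'_p)]
    = 3.9/2.12 × [0.037×log₁₀(62.2/36.47) + 0.16×log₁₀(77.752/62.2)]
    = 1.8396 × [0.0085786 + 0.015507] = 0.04431 m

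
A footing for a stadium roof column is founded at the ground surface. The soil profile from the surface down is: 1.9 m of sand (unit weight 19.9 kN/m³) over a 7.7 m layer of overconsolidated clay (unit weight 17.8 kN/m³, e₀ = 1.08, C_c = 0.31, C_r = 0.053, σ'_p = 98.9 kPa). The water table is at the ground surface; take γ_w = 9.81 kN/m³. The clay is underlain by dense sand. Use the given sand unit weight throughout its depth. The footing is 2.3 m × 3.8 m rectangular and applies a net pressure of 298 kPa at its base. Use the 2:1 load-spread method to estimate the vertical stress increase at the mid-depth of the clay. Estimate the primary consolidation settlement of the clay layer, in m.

Mid-depth of clay below the ground surface: z = 1.9 + 7.7/2 = 5.75 m.
Total vertical stress at mid-clay: σ_v = 19.9×1.9 + 17.8×3.85 = 106.34 kPa.
Pore pressure: u = 9.81×(5.75 − 0) = 56.408 kPa.
Initial effective stress: σ'_0 = σ_v − u = 106.34 − 56.408 = 49.932 kPa.
Stress increase at mid-clay by the 2:1 spreading method:
Δσ = qBL/((B+z)(L+z)) = 298×2.3×3.8/((2.3+5.75)(3.8+5.75)) = 33.879 kPa
Final effective stress: σ'_f = 49.932 + 33.879 = 83.811 kPa.
σ'_f = 83.811 ≤ σ'_p = 98.9 kPa, so the clay remains overconsolidated and only the recompression index applies:
S_c = C_r·H/(1+e₀)·log₁₀(σ'_f/σ'_0) = 0.053×7.7/2.08×log₁₀(83.811/49.932)
    = 0.1962 × 0.22492 = 0.04413 m

S_c ≈ 0.0441 m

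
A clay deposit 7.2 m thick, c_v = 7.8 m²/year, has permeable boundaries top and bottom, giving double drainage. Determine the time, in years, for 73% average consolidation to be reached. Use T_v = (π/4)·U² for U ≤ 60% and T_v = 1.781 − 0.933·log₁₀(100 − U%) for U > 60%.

Drainage path length: H_d = H/2 = 3.6 m (double drainage).
U > 60%: T_v = 1.781 − 0.933·log₁₀(100 − 73) = 0.44554.
t = T_v·H_d²/c_v = 0.44554×3.6²/7.8 = 0.7403 years.

t ≈ 0.74 years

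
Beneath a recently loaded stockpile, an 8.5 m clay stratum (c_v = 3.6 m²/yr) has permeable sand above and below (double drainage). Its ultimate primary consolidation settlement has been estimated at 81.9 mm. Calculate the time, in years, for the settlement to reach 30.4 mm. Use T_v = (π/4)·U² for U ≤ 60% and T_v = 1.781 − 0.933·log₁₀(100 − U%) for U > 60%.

Drainage path length: H_d = H/2 = 4.25 m (double drainage).
U = S(t)/S_ult = 30.4/81.9 = 0.3712.
U ≤ 60%: T_v = (π/4)·U² = (π/4)×0.37118² = 0.10821.
t = T_v·H_d²/c_v = 0.10821×4.25²/3.6 = 0.5429 years.

t ≈ 0.543 years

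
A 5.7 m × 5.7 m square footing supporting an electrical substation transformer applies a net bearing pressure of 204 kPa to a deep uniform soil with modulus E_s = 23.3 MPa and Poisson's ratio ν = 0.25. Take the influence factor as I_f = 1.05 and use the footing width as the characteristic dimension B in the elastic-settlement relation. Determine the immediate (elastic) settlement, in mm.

Immediate (elastic) settlement: S_e = q·B·(1−ν²)/E_s · I_f.
E_s = 23.3 MPa = 23300 kPa.
S_e = 204 × 5.7 × (1 − 0.25²) / 23300 × 1.05
    = 204 × 5.7 × 0.9375 / 23300 × 1.05
    = 0.04913 m = 49.13 mm

S_e ≈ 49.1 mm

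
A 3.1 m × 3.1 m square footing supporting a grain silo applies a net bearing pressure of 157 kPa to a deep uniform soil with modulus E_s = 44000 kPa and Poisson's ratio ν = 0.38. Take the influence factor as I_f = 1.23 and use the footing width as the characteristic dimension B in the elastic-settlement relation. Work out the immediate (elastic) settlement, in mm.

S_e ≈ 11.6 mm

Immediate (elastic) settlement: S_e = q·B·(1−ν²)/E_s · I_f.
S_e = 157 × 3.1 × (1 − 0.38²) / 44000 × 1.23
    = 157 × 3.1 × 0.8556 / 44000 × 1.23
    = 0.01164 m = 11.64 mm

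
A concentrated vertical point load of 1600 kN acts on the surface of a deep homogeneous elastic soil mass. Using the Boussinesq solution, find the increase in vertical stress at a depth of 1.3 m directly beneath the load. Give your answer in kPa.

Δσ_z ≈ 452 kPa

Boussinesq vertical stress below a point load on an elastic half-space:
Δσ_z = 3P/(2πz²) · [1 + (r/z)²]^(−5/2)
r/z = 0/1.3 = 0; [1+(r/z)²]^(−5/2) = 1.
Δσ_z = 3×1600/(2π×1.3²) × 1 = 452.04 × 1 = 452 kPa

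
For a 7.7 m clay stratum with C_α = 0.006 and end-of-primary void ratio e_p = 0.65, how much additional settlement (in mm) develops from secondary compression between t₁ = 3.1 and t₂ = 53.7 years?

S_s ≈ 34.7 mm

Secondary compression: S_s = C_α·H/(1+e_p)·log₁₀(t₂/t₁)
S_s = 0.006×7.7/(1+0.65)×log₁₀(53.7/3.1)
    = 0.028 × 1.239 = 0.03468 m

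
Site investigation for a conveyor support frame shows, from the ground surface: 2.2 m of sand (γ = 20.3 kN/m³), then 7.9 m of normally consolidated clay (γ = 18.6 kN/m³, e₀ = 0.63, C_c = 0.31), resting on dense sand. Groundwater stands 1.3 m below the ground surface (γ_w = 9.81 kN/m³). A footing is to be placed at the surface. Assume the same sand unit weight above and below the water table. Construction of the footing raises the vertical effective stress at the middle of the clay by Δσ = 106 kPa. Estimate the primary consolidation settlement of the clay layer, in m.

Mid-depth of clay below the ground surface: z = 2.2 + 7.9/2 = 6.15 m.
Total vertical stress at mid-clay: σ_v = 20.3×2.2 + 18.6×3.95 = 118.13 kPa.
Pore pressure: u = 9.81×(6.15 − 1.3) = 47.578 kPa.
Initial effective stress: σ'_0 = σ_v − u = 118.13 − 47.578 = 70.552 kPa.
Final effective stress: σ'_f = σ'_0 + Δσ = 70.552 + 106 = 176.55 kPa.
Normally consolidated clay, so the full stress increment lies on the virgin compression line:
S_c = C_c·H/(1+e₀)·log₁₀(σ'_f/σ'_0) = 0.31×7.9/(1+0.63)×log₁₀(176.55/70.552)
    = 1.5025 × 0.39836 = 0.5985 m

S_c ≈ 0.599 m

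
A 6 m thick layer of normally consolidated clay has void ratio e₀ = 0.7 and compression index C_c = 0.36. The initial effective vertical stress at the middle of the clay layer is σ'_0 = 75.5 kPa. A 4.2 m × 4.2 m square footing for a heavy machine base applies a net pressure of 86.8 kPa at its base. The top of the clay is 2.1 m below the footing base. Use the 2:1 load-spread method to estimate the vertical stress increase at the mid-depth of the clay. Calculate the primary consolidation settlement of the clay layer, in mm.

S_c ≈ 116 mm

Mid-depth of clay below the footing base: z = 2.1 + 6/2 = 5.1 m.
Stress increase at mid-clay by the 2:1 spreading method:
Δσ = qBL/((B+z)(L+z)) = 86.8×4.2×4.2/((4.2+5.1)(4.2+5.1)) = 17.703 kPa
Final effective stress: σ'_f = σ'_0 + Δσ = 75.5 + 17.703 = 93.203 kPa.
Normally consolidated clay, so the full stress increment lies on the virgin compression line:
S_c = C_c·H/(1+e₀)·log₁₀(σ'_f/σ'_0) = 0.36×6/(1+0.7)×log₁₀(93.203/75.5)
    = 1.2706 × 0.091483 = 0.1162 m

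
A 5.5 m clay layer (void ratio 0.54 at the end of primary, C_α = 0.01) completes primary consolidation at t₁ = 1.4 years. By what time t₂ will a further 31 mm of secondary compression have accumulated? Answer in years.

t₂ ≈ 10.3 years

S_s = C_α·H/(1+e_p)·log₁₀(t₂/t₁) ⇒ log₁₀(t₂/t₁) = S_s·(1+e_p)/(C_α·H).
log₁₀(t₂/t₁) = 0.031 × (1+0.54) / (0.01×5.5) = 0.868
t₂ = t₁ × 10^0.868 = 1.4 × 7.379 = 10.33 years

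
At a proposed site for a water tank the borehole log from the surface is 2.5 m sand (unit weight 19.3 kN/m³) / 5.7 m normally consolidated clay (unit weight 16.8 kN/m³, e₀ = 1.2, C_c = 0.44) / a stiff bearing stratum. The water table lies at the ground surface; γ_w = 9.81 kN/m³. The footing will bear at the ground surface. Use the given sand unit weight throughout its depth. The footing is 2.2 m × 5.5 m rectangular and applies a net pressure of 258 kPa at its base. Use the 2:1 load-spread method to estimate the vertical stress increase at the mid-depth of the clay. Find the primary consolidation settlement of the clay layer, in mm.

Mid-depth of clay below the ground surface: z = 2.5 + 5.7/2 = 5.35 m.
Total vertical stress at mid-clay: σ_v = 19.3×2.5 + 16.8×2.85 = 96.13 kPa.
Pore pressure: u = 9.81×(5.35 − 0) = 52.483 kPa.
Initial effective stress: σ'_0 = σ_v − u = 96.13 − 52.483 = 43.647 kPa.
Stress increase at mid-clay by the 2:1 spreading method:
Δσ = qBL/((B+z)(L+z)) = 258×2.2×5.5/((2.2+5.35)(5.5+5.35)) = 38.109 kPa
Final effective stress: σ'_f = σ'_0 + Δσ = 43.647 + 38.109 = 81.756 kPa.
Normally consolidated clay, so the full stress increment lies on the virgin compression line:
S_c = C_c·H/(1+e₀)·log₁₀(σ'_f/σ'_0) = 0.44×5.7/(1+1.2)×log₁₀(81.756/43.647)
    = 1.14 × 0.27257 = 0.3107 m

S_c ≈ 311 mm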